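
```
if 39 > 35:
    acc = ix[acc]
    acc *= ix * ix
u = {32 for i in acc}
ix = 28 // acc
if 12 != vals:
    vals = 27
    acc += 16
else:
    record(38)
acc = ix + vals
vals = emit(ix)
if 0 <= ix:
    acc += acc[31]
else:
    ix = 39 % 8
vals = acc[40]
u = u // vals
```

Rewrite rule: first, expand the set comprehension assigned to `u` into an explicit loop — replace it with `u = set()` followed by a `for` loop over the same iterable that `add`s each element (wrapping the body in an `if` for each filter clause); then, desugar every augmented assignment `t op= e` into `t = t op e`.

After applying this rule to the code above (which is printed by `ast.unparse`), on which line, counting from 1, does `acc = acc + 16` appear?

10

Transformed code:
if 39 > 35:
    acc = ix[acc]
    acc = acc * (ix * ix)
u = set()
for i in acc:
    u.add(32)
ix = 28 // acc
if 12 != vals:
    vals = 27
    acc = acc + 16
else:
    record(38)
acc = ix + vals
vals = emit(ix)
if 0 <= ix:
    acc = acc + acc[31]
else:
    ix = 39 % 8
vals = acc[40]
u = u // vals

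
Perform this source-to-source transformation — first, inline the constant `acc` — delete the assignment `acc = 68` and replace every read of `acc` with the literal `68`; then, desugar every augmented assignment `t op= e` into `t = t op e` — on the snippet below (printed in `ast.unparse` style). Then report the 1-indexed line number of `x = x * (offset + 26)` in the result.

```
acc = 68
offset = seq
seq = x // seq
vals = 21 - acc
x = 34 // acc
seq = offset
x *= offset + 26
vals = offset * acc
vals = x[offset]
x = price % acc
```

6

Transformed code:
offset = seq
seq = x // seq
vals = 21 - 68
x = 34 // 68
seq = offset
x = x * (offset + 26)
vals = offset * 68
vals = x[offset]
x = price % 68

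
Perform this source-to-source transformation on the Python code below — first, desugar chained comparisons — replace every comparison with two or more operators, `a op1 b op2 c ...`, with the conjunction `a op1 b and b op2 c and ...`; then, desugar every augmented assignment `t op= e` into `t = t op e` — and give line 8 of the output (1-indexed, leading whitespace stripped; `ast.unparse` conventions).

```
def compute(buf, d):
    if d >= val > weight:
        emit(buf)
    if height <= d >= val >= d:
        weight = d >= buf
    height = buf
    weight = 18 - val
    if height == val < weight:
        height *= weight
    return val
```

Transformed code:
def compute(buf, d):
    if d >= val and val > weight:
        emit(buf)
    if height <= d and d >= val and (val >= d):
        weight = d >= buf
    height = buf
    weight = 18 - val
    if height == val and val < weight:
        height = height * weight
    return val

if height == val and val < weight:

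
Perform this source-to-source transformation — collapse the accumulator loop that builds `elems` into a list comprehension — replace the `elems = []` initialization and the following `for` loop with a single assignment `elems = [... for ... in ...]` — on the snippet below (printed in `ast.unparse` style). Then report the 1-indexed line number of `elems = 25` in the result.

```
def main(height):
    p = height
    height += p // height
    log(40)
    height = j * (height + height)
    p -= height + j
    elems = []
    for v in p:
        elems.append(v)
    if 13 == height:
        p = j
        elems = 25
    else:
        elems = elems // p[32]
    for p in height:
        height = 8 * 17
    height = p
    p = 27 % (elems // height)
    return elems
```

Transformed code:
def main(height):
    p = height
    height += p // height
    log(40)
    height = j * (height + height)
    p -= height + j
    elems = [v for v in p]
    if 13 == height:
        p = j
        elems = 25
    else:
        elems = elems // p[32]
    for p in height:
        height = 8 * 17
    height = p
    p = 27 % (elems // height)
    return elems

10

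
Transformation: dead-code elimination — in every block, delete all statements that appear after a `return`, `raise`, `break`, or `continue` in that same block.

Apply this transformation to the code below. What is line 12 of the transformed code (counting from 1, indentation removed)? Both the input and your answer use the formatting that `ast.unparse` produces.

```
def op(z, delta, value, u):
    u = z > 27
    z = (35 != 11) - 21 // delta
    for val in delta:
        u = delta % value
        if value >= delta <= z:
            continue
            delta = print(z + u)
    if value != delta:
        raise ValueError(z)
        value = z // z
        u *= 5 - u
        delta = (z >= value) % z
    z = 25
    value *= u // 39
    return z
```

return z

Transformed code:
def op(z, delta, value, u):
    u = z > 27
    z = (35 != 11) - 21 // delta
    for val in delta:
        u = delta % value
        if value >= delta <= z:
            continue
    if value != delta:
        raise ValueError(z)
    z = 25
    value *= u // 39
    return z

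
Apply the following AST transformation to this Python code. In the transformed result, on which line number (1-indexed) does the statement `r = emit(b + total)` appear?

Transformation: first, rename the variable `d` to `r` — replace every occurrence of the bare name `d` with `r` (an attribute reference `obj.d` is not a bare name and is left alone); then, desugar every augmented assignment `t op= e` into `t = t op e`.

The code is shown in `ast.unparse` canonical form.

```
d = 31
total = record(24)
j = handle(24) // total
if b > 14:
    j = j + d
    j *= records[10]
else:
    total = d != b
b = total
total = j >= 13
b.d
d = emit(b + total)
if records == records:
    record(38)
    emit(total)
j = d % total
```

12

Transformed code:
r = 31
total = record(24)
j = handle(24) // total
if b > 14:
    j = j + r
    j = j * records[10]
else:
    total = r != b
b = total
total = j >= 13
b.d
r = emit(b + total)
if records == records:
    record(38)
    emit(total)
j = r % total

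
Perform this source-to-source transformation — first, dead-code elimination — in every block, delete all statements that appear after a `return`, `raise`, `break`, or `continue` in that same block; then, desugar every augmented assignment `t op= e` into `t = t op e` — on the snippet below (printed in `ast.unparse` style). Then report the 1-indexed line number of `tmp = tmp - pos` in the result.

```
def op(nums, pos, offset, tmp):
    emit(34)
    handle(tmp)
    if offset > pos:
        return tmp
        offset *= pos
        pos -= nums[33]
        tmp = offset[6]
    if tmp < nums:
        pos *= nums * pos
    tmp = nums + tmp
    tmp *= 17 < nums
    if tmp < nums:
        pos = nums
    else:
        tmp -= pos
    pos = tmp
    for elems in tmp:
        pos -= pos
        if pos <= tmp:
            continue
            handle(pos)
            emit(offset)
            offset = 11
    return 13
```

13

Transformed code:
def op(nums, pos, offset, tmp):
    emit(34)
    handle(tmp)
    if offset > pos:
        return tmp
    if tmp < nums:
        pos = pos * (nums * pos)
    tmp = nums + tmp
    tmp = tmp * (17 < nums)
    if tmp < nums:
        pos = nums
    else:
        tmp = tmp - pos
    pos = tmp
    for elems in tmp:
        pos = pos - pos
        if pos <= tmp:
            continue
    return 13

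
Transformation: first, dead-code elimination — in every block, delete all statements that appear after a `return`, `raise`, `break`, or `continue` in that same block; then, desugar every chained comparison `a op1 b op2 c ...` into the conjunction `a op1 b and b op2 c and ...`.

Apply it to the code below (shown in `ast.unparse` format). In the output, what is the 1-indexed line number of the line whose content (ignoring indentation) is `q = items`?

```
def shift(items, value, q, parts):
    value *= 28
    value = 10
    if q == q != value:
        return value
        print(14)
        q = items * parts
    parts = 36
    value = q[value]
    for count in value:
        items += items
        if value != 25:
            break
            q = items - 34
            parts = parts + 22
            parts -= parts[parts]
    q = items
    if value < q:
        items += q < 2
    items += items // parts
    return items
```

Transformed code:
def shift(items, value, q, parts):
    value *= 28
    value = 10
    if q == q and q != value:
        return value
    parts = 36
    value = q[value]
    for count in value:
        items += items
        if value != 25:
            break
    q = items
    if value < q:
        items += q < 2
    items += items // parts
    return items

12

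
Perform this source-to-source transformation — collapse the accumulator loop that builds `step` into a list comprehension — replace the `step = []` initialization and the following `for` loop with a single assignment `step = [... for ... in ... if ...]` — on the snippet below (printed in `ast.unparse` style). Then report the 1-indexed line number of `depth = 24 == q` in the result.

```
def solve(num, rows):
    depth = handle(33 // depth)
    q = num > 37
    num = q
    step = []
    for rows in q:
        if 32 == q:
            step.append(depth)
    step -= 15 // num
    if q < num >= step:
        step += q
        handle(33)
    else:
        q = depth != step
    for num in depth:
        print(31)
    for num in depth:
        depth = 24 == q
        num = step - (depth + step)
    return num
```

15

Transformed code:
def solve(num, rows):
    depth = handle(33 // depth)
    q = num > 37
    num = q
    step = [depth for rows in q if 32 == q]
    step -= 15 // num
    if q < num >= step:
        step += q
        handle(33)
    else:
        q = depth != step
    for num in depth:
        print(31)
    for num in depth:
        depth = 24 == q
        num = step - (depth + step)
    return num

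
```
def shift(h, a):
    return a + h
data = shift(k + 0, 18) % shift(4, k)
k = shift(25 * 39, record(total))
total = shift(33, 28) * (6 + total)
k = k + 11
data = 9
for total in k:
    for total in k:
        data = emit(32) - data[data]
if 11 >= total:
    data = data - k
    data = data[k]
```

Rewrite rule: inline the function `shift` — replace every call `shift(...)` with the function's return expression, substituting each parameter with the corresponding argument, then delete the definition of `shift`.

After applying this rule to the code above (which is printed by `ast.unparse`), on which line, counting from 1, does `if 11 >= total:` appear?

Transformed code:
data = (18 + (k + 0)) % (k + 4)
k = record(total) + 25 * 39
total = (28 + 33) * (6 + total)
k = k + 11
data = 9
for total in k:
    for total in k:
        data = emit(32) - data[data]
if 11 >= total:
    data = data - k
    data = data[k]

9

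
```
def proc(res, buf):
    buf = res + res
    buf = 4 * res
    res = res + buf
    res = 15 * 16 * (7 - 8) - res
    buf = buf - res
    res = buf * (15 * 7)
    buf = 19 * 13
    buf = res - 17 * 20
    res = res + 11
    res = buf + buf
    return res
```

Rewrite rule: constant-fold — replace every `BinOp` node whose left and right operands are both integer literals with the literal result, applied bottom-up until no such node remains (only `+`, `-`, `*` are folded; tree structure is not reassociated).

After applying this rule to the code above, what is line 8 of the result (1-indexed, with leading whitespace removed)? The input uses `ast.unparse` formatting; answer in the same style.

Transformed code:
def proc(res, buf):
    buf = res + res
    buf = 4 * res
    res = res + buf
    res = -240 - res
    buf = buf - res
    res = buf * 105
    buf = 247
    buf = res - 340
    res = res + 11
    res = buf + buf
    return res

buf = 247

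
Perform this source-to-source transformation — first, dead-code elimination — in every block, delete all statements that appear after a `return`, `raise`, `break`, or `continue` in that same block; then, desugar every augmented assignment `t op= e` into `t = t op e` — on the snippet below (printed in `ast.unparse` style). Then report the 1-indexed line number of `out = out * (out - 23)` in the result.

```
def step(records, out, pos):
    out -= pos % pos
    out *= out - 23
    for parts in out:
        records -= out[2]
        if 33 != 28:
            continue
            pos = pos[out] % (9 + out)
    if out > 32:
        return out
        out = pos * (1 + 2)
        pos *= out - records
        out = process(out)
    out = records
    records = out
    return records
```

3

Transformed code:
def step(records, out, pos):
    out = out - pos % pos
    out = out * (out - 23)
    for parts in out:
        records = records - out[2]
        if 33 != 28:
            continue
    if out > 32:
        return out
    out = records
    records = out
    return records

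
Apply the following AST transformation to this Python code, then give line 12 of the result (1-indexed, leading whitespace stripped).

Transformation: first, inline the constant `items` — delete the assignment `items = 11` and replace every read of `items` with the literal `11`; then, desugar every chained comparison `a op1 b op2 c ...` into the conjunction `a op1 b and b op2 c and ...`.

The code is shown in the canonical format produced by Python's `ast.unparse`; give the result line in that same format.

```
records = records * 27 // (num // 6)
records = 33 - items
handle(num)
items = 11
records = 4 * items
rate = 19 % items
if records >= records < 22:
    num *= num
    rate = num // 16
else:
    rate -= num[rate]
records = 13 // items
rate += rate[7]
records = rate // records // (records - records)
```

rate += rate[7]

Transformed code:
records = records * 27 // (num // 6)
records = 33 - 11
handle(num)
records = 4 * 11
rate = 19 % 11
if records >= records and records < 22:
    num *= num
    rate = num // 16
else:
    rate -= num[rate]
records = 13 // 11
rate += rate[7]
records = rate // records // (records - records)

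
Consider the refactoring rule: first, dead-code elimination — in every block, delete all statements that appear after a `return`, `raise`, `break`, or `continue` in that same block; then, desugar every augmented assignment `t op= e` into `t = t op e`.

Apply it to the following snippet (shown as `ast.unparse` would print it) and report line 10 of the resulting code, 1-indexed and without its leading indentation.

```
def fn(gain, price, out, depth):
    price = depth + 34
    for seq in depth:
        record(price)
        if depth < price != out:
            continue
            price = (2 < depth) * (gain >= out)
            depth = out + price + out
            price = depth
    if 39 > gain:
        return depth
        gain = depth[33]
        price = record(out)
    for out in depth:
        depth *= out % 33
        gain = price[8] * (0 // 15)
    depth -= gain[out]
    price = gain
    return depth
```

Transformed code:
def fn(gain, price, out, depth):
    price = depth + 34
    for seq in depth:
        record(price)
        if depth < price != out:
            continue
    if 39 > gain:
        return depth
    for out in depth:
        depth = depth * (out % 33)
        gain = price[8] * (0 // 15)
    depth = depth - gain[out]
    price = gain
    return depth

depth = depth * (out % 33)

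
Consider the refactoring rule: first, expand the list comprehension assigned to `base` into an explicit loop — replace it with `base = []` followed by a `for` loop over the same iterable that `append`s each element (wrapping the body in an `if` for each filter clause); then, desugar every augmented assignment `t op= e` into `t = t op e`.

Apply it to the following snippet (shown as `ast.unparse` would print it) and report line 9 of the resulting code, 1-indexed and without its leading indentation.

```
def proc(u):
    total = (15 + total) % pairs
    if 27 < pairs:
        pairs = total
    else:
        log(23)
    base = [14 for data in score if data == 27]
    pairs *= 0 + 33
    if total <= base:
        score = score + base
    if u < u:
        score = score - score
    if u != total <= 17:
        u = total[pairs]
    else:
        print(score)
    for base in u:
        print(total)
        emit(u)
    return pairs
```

Transformed code:
def proc(u):
    total = (15 + total) % pairs
    if 27 < pairs:
        pairs = total
    else:
        log(23)
    base = []
    for data in score:
        if data == 27:
            base.append(14)
    pairs = pairs * (0 + 33)
    if total <= base:
        score = score + base
    if u < u:
        score = score - score
    if u != total <= 17:
        u = total[pairs]
    else:
        print(score)
    for base in u:
        print(total)
        emit(u)
    return pairs

if data == 27:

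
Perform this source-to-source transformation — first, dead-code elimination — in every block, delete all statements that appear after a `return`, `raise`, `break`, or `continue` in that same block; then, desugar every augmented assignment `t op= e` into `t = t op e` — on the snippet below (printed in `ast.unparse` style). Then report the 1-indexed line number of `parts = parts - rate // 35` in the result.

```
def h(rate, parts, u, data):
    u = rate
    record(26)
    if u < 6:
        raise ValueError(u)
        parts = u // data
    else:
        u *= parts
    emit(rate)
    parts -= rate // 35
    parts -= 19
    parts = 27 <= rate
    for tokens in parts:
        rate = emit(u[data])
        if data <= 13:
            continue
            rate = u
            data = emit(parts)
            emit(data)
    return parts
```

9

Transformed code:
def h(rate, parts, u, data):
    u = rate
    record(26)
    if u < 6:
        raise ValueError(u)
    else:
        u = u * parts
    emit(rate)
    parts = parts - rate // 35
    parts = parts - 19
    parts = 27 <= rate
    for tokens in parts:
        rate = emit(u[data])
        if data <= 13:
            continue
    return parts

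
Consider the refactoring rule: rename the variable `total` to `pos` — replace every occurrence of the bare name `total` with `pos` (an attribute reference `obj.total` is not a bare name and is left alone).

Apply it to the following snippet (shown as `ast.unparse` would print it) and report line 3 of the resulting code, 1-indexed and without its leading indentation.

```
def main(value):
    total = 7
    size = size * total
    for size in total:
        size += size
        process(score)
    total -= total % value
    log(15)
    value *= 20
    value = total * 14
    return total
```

size = size * pos

Transformed code:
def main(value):
    pos = 7
    size = size * pos
    for size in pos:
        size += size
        process(score)
    pos -= pos % value
    log(15)
    value *= 20
    value = pos * 14
    return pos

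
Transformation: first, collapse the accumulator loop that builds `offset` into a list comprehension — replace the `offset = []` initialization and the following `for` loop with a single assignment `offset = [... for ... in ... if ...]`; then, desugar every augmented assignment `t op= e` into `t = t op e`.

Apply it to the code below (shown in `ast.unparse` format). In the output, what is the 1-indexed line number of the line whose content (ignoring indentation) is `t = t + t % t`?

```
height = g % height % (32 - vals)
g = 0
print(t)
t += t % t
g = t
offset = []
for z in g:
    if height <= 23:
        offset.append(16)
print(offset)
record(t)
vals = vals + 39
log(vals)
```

Transformed code:
height = g % height % (32 - vals)
g = 0
print(t)
t = t + t % t
g = t
offset = [16 for z in g if height <= 23]
print(offset)
record(t)
vals = vals + 39
log(vals)

4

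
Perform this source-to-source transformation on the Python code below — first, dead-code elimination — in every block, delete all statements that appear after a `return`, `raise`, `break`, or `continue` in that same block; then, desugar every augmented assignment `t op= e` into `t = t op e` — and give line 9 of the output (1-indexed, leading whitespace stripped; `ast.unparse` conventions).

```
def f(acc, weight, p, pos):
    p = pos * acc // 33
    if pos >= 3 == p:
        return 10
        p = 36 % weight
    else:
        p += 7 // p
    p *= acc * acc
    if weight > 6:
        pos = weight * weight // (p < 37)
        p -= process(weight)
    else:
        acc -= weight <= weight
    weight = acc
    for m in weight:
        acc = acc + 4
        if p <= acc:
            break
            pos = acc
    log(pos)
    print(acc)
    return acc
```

pos = weight * weight // (p < 37)

Transformed code:
def f(acc, weight, p, pos):
    p = pos * acc // 33
    if pos >= 3 == p:
        return 10
    else:
        p = p + 7 // p
    p = p * (acc * acc)
    if weight > 6:
        pos = weight * weight // (p < 37)
        p = p - process(weight)
    else:
        acc = acc - (weight <= weight)
    weight = acc
    for m in weight:
        acc = acc + 4
        if p <= acc:
            break
    log(pos)
    print(acc)
    return acc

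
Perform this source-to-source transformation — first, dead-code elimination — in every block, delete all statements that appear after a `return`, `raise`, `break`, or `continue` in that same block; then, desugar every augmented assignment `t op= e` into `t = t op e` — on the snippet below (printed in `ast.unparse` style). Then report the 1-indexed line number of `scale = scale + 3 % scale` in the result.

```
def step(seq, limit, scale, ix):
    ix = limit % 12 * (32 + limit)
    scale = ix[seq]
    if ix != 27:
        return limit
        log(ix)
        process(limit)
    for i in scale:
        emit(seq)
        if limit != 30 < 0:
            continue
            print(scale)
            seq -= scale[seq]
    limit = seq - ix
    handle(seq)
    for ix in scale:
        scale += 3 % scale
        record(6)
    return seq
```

13

Transformed code:
def step(seq, limit, scale, ix):
    ix = limit % 12 * (32 + limit)
    scale = ix[seq]
    if ix != 27:
        return limit
    for i in scale:
        emit(seq)
        if limit != 30 < 0:
            continue
    limit = seq - ix
    handle(seq)
    for ix in scale:
        scale = scale + 3 % scale
        record(6)
    return seq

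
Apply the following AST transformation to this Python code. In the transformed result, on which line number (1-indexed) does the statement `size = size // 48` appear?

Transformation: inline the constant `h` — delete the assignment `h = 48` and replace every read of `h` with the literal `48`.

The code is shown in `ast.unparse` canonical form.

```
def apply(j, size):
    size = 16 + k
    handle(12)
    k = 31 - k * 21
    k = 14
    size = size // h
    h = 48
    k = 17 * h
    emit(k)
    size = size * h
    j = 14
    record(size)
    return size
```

Transformed code:
def apply(j, size):
    size = 16 + k
    handle(12)
    k = 31 - k * 21
    k = 14
    size = size // 48
    k = 17 * 48
    emit(k)
    size = size * 48
    j = 14
    record(size)
    return size

6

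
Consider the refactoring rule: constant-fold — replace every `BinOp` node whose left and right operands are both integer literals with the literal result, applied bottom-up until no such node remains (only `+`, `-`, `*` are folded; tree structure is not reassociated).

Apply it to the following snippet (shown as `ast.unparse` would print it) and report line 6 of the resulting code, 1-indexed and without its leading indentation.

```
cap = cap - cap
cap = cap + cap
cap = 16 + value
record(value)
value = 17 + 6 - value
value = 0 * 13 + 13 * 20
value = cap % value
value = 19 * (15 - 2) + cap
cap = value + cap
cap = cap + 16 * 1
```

Transformed code:
cap = cap - cap
cap = cap + cap
cap = 16 + value
record(value)
value = 23 - value
value = 260
value = cap % value
value = 247 + cap
cap = value + cap
cap = cap + 16

value = 260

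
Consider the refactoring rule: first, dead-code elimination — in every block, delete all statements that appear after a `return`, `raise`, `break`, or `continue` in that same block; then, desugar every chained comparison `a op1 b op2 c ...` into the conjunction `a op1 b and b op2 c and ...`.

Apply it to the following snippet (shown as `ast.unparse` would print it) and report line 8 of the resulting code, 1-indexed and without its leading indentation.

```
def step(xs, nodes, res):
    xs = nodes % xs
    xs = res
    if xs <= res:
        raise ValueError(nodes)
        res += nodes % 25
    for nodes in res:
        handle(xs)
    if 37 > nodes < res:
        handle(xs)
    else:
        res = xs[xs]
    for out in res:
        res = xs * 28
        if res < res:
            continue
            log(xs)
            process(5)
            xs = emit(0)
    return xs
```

Transformed code:
def step(xs, nodes, res):
    xs = nodes % xs
    xs = res
    if xs <= res:
        raise ValueError(nodes)
    for nodes in res:
        handle(xs)
    if 37 > nodes and nodes < res:
        handle(xs)
    else:
        res = xs[xs]
    for out in res:
        res = xs * 28
        if res < res:
            continue
    return xs

if 37 > nodes and nodes < res:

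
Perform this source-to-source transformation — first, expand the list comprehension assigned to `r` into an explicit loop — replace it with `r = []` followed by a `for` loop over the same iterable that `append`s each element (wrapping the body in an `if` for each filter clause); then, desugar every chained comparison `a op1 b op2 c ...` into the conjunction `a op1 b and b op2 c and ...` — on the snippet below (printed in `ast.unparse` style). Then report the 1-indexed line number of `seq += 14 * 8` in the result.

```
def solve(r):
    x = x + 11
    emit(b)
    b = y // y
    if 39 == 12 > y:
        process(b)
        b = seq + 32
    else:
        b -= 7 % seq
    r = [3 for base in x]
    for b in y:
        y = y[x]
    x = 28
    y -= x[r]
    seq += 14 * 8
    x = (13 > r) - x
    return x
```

17

Transformed code:
def solve(r):
    x = x + 11
    emit(b)
    b = y // y
    if 39 == 12 and 12 > y:
        process(b)
        b = seq + 32
    else:
        b -= 7 % seq
    r = []
    for base in x:
        r.append(3)
    for b in y:
        y = y[x]
    x = 28
    y -= x[r]
    seq += 14 * 8
    x = (13 > r) - x
    return x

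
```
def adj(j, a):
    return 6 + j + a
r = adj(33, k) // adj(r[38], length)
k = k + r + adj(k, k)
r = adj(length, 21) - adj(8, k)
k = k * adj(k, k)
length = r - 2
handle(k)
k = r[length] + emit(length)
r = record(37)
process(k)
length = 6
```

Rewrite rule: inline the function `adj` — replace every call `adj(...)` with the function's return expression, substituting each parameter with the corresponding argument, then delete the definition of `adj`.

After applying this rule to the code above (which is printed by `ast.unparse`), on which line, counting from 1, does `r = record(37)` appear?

Transformed code:
r = (6 + 33 + k) // (6 + r[38] + length)
k = k + r + (6 + k + k)
r = 6 + length + 21 - (6 + 8 + k)
k = k * (6 + k + k)
length = r - 2
handle(k)
k = r[length] + emit(length)
r = record(37)
process(k)
length = 6

8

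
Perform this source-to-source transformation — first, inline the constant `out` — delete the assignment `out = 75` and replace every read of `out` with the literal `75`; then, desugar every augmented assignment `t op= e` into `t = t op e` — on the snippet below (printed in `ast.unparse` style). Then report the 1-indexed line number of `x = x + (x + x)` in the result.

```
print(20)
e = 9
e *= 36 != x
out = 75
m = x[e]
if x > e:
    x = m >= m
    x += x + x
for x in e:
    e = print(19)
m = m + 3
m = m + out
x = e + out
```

7

Transformed code:
print(20)
e = 9
e = e * (36 != x)
m = x[e]
if x > e:
    x = m >= m
    x = x + (x + x)
for x in e:
    e = print(19)
m = m + 3
m = m + 75
x = e + 75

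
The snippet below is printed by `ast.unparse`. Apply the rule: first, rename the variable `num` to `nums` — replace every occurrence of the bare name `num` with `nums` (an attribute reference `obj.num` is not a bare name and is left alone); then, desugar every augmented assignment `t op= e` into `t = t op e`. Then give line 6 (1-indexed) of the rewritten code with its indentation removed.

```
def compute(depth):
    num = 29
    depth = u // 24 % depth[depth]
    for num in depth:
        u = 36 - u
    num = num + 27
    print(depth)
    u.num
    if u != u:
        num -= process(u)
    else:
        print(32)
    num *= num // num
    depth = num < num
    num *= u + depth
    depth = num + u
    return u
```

Transformed code:
def compute(depth):
    nums = 29
    depth = u // 24 % depth[depth]
    for nums in depth:
        u = 36 - u
    nums = nums + 27
    print(depth)
    u.num
    if u != u:
        nums = nums - process(u)
    else:
        print(32)
    nums = nums * (nums // nums)
    depth = nums < nums
    nums = nums * (u + depth)
    depth = nums + u
    return u

nums = nums + 27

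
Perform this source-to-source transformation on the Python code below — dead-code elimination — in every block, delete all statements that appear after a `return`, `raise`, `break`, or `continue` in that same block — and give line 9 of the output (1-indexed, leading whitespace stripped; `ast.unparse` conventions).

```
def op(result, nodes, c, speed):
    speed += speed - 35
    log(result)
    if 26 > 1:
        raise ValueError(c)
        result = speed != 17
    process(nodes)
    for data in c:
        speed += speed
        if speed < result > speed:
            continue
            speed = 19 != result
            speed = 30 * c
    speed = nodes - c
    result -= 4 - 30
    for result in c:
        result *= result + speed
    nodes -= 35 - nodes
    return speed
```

if speed < result > speed:

Transformed code:
def op(result, nodes, c, speed):
    speed += speed - 35
    log(result)
    if 26 > 1:
        raise ValueError(c)
    process(nodes)
    for data in c:
        speed += speed
        if speed < result > speed:
            continue
    speed = nodes - c
    result -= 4 - 30
    for result in c:
        result *= result + speed
    nodes -= 35 - nodes
    return speed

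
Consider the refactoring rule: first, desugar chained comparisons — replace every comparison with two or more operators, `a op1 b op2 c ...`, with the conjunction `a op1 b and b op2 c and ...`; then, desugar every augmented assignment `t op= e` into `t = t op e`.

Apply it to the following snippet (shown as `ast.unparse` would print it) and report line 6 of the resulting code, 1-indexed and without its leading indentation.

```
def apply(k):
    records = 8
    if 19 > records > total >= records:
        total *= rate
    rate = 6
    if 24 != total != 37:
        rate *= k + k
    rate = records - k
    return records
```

if 24 != total and total != 37:

Transformed code:
def apply(k):
    records = 8
    if 19 > records and records > total and (total >= records):
        total = total * rate
    rate = 6
    if 24 != total and total != 37:
        rate = rate * (k + k)
    rate = records - k
    return records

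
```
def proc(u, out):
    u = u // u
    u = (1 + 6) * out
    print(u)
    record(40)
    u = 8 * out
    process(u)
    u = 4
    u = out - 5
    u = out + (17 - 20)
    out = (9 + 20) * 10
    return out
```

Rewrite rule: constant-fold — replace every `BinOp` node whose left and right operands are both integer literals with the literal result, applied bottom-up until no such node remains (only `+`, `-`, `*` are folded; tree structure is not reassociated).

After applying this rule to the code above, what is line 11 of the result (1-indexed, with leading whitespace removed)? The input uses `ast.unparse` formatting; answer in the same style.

Transformed code:
def proc(u, out):
    u = u // u
    u = 7 * out
    print(u)
    record(40)
    u = 8 * out
    process(u)
    u = 4
    u = out - 5
    u = out + -3
    out = 290
    return out

out = 290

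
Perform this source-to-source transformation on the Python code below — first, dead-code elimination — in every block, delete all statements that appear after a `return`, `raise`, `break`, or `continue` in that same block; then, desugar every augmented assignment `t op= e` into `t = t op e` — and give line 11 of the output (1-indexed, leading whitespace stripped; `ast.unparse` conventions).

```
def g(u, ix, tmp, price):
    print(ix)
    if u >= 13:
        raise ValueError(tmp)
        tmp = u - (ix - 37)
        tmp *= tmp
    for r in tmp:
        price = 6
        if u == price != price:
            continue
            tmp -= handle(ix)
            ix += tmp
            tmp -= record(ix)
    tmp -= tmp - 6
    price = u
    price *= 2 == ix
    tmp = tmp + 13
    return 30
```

price = price * (2 == ix)

Transformed code:
def g(u, ix, tmp, price):
    print(ix)
    if u >= 13:
        raise ValueError(tmp)
    for r in tmp:
        price = 6
        if u == price != price:
            continue
    tmp = tmp - (tmp - 6)
    price = u
    price = price * (2 == ix)
    tmp = tmp + 13
    return 30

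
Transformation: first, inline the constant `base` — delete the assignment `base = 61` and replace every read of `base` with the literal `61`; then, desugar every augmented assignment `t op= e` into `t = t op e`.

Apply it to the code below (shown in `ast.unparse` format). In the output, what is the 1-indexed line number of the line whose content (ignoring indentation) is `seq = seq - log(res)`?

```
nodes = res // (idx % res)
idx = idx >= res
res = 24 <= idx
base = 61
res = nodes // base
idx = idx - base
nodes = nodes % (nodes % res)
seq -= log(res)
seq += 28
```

Transformed code:
nodes = res // (idx % res)
idx = idx >= res
res = 24 <= idx
res = nodes // 61
idx = idx - 61
nodes = nodes % (nodes % res)
seq = seq - log(res)
seq = seq + 28

7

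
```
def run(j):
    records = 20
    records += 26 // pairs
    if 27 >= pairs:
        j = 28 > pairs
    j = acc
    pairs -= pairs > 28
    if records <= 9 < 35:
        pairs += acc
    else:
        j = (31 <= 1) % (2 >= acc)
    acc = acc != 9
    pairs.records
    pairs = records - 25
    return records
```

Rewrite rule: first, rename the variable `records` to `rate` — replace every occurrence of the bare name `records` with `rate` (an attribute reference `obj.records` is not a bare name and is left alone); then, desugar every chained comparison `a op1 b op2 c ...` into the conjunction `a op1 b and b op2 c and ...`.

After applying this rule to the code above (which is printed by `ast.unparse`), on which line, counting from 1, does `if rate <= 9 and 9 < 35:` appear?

Transformed code:
def run(j):
    rate = 20
    rate += 26 // pairs
    if 27 >= pairs:
        j = 28 > pairs
    j = acc
    pairs -= pairs > 28
    if rate <= 9 and 9 < 35:
        pairs += acc
    else:
        j = (31 <= 1) % (2 >= acc)
    acc = acc != 9
    pairs.records
    pairs = rate - 25
    return rate

8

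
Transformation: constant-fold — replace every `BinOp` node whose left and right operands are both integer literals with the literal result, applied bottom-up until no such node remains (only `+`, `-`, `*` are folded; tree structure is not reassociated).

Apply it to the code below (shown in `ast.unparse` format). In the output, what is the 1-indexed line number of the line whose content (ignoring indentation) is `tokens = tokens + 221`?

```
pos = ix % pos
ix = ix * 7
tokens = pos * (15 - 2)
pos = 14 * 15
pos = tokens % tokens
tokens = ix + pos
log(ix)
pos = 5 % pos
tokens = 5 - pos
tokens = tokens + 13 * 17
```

Transformed code:
pos = ix % pos
ix = ix * 7
tokens = pos * 13
pos = 210
pos = tokens % tokens
tokens = ix + pos
log(ix)
pos = 5 % pos
tokens = 5 - pos
tokens = tokens + 221

10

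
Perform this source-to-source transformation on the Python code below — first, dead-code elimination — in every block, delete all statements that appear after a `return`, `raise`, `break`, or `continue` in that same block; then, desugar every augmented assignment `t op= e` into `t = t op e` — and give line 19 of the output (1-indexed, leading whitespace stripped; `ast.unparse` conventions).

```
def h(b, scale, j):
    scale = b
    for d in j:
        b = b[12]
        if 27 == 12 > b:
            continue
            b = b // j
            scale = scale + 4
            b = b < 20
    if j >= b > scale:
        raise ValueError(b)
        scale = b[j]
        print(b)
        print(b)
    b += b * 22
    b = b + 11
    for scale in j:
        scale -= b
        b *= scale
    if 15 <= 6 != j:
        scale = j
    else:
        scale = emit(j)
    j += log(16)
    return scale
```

Transformed code:
def h(b, scale, j):
    scale = b
    for d in j:
        b = b[12]
        if 27 == 12 > b:
            continue
    if j >= b > scale:
        raise ValueError(b)
    b = b + b * 22
    b = b + 11
    for scale in j:
        scale = scale - b
        b = b * scale
    if 15 <= 6 != j:
        scale = j
    else:
        scale = emit(j)
    j = j + log(16)
    return scale

return scale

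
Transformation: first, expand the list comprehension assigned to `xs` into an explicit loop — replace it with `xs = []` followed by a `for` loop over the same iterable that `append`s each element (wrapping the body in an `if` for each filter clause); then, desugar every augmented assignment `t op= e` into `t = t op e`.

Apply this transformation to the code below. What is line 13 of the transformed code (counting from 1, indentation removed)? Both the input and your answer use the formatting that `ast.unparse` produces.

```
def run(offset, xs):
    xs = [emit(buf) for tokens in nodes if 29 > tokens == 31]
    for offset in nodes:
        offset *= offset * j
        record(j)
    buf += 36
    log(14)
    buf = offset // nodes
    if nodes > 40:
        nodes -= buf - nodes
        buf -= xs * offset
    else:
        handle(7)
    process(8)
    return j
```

nodes = nodes - (buf - nodes)

Transformed code:
def run(offset, xs):
    xs = []
    for tokens in nodes:
        if 29 > tokens == 31:
            xs.append(emit(buf))
    for offset in nodes:
        offset = offset * (offset * j)
        record(j)
    buf = buf + 36
    log(14)
    buf = offset // nodes
    if nodes > 40:
        nodes = nodes - (buf - nodes)
        buf = buf - xs * offset
    else:
        handle(7)
    process(8)
    return j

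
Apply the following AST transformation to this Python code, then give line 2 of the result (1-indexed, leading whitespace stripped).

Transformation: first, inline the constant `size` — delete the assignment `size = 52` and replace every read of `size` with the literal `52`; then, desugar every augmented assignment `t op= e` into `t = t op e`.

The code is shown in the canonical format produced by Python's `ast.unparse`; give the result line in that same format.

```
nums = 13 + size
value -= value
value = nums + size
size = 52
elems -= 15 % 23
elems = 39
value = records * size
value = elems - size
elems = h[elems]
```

Transformed code:
nums = 13 + 52
value = value - value
value = nums + 52
elems = elems - 15 % 23
elems = 39
value = records * 52
value = elems - 52
elems = h[elems]

value = value - value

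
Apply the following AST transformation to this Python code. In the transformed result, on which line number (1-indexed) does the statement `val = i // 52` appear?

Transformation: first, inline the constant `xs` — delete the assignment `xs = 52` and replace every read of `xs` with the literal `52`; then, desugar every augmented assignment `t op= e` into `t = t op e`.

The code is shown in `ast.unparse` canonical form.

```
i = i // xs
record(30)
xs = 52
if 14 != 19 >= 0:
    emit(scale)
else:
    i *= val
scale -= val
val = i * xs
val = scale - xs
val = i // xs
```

Transformed code:
i = i // 52
record(30)
if 14 != 19 >= 0:
    emit(scale)
else:
    i = i * val
scale = scale - val
val = i * 52
val = scale - 52
val = i // 52

10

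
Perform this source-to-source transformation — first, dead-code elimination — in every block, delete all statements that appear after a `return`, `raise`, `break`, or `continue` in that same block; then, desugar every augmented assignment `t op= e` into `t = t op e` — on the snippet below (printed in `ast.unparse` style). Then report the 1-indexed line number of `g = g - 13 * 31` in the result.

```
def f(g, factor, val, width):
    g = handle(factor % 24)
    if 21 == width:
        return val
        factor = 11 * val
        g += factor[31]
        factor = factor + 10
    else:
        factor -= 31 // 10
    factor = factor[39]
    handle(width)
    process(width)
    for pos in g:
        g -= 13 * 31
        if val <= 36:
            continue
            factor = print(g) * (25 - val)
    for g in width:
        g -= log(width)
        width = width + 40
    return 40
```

11

Transformed code:
def f(g, factor, val, width):
    g = handle(factor % 24)
    if 21 == width:
        return val
    else:
        factor = factor - 31 // 10
    factor = factor[39]
    handle(width)
    process(width)
    for pos in g:
        g = g - 13 * 31
        if val <= 36:
            continue
    for g in width:
        g = g - log(width)
        width = width + 40
    return 40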